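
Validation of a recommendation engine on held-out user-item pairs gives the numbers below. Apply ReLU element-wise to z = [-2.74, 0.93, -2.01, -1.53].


ReLU(-2.74) = max(0, -2.74) = 0.0
ReLU(0.93) = max(0, 0.93) = 0.93
ReLU(-2.01) = max(0, -2.01) = 0.0
ReLU(-1.53) = max(0, -1.53) = 0.0
result = [0.0, 0.93, 0.0, 0.0]

[0.0, 0.93, 0.0, 0.0]


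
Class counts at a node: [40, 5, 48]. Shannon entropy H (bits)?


Probabilities: [40/93, 5/93, 48/93] ≈ [0.4301, 0.0538, 0.5161]
H = -((40/93)·log₂(40/93) + (5/93)·log₂(5/93) + (48/93)·log₂(48/93))
  = 1.2428 bits

1.2428 bits


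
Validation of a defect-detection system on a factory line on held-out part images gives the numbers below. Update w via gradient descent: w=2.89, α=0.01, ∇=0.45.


w_new = w - α·∇
= 2.89 - 0.01·0.45
= 2.89 - 0.0045
= 2.8855

2.8855


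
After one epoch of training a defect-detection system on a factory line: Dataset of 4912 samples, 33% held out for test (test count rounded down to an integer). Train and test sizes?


Test = ⌊4912·33/100⌋ = 1620
Train = 4912 - 1620 = 3292

Train: 3292, Test: 1620


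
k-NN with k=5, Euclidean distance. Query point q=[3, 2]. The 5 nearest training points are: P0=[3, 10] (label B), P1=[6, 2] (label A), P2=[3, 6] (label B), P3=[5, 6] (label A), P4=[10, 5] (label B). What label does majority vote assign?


d(q,P0) = 8.0  (label B)
d(q,P1) = 3.0  (label A)
d(q,P2) = 4.0  (label B)
d(q,P3) = 4.4721  (label A)
d(q,P4) = 7.6158  (label B)
Votes: A=2, B=3
Majority → B

B


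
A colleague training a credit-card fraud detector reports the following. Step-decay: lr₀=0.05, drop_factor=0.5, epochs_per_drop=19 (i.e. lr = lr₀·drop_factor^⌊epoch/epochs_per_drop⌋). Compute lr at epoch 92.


n_drops = ⌊92/19⌋ = 4
lr = 0.05·0.5^4 = 0.05·0.0625 = 0.003125

0.003125


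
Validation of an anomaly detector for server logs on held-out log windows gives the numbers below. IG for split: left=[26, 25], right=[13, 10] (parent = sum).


Parent = [39, 35], H_parent = 0.9979
H_left = 0.9997 (n=51), H_right = 0.9877 (n=23)
H_children = (51/74)·0.9997 + (23/74)·0.9877 = 0.996
IG = 0.9979 - 0.996 = 0.0019

0.0019


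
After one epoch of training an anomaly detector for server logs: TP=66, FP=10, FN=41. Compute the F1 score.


Precision = 66/76 = 0.8684
Recall = 66/107 = 0.6168
F1 = 2·P·R/(P+R) = 2·TP/(2·TP+FP+FN) = 132/(132+10+41) = 132/183 = 0.7213

0.7213


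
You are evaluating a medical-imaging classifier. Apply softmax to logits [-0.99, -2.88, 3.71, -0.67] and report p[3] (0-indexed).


Exponentials: e^-0.99=0.3716, e^-2.88=0.0561, e^3.71=40.8538, e^-0.67=0.5117
Sum = 41.7932
Softmax = [0.0089, 0.0013, 0.9775, 0.0122]
p[3] = 0.5117/41.7932 = 0.0122

0.0122


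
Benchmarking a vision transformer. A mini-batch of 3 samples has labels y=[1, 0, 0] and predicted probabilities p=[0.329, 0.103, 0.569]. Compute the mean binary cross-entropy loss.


L[0] = -ln(0.329) = 1.1117
L[1] = -ln(1-0.103) = -ln(0.897) = 0.1087
L[2] = -ln(1-0.569) = -ln(0.431) = 0.8416
mean = (1.1117 + 0.1087 + 0.8416)/3 = 0.6873

0.6873


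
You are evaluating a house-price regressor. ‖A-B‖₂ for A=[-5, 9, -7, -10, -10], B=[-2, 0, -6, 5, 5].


d = √((-5+ 2)² + (9-0)² + (-7+ 6)² + (-10-5)² + (-10-5)²)
  = √(9 + 81 + 1 + 225 + 225)
  = √541 = 23.2594

23.2594


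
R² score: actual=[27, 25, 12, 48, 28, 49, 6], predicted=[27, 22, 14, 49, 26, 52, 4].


ȳ = 27.8571
SS_res = Σ(y-ŷ)² = 31
SS_tot = Σ(y-ȳ)² = 1590.86
R² = 1 - SS_res/SS_tot = 1 - 0.0195 = 0.9805

0.9805


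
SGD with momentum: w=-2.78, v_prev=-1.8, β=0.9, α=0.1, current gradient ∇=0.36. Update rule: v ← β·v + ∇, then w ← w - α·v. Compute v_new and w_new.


v_new = 0.9·-1.8 + 0.36 = -1.62 + 0.36 = -1.26
w_new = -2.78 - 0.1·-1.26 = -2.78 + 0.126 = -2.654

v_new=-1.26, w_new=-2.654


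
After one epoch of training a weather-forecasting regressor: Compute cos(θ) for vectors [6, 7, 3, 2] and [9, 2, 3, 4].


A·B = 6·9 + 7·2 + 3·3 + 2·4 = 85
‖A‖ = √98 = 9.8995, ‖B‖ = √110 = 10.4881
cos = 85/(√98·√110) = 85/√10780 = 0.8187

0.8187


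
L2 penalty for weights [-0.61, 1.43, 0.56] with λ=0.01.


‖w‖₂² = (-0.61)² + (1.43)² + (0.56)²
     = 0.3721 + 2.0449 + 0.3136
     = 2.7306
λ·‖w‖₂² = 0.01·2.7306 = 0.027306

0.027306


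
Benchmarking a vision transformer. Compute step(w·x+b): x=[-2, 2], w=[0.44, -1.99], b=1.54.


z = (-2)·(0.44) + (2)·(-1.99) + 1.54
  = -3.32
step(z) = 0 (z<0)

0


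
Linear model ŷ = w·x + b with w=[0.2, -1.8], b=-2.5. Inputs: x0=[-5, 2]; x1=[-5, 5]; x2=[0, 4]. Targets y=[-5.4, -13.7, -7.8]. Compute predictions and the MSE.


ŷ0 = (0.2)·(-5) + (-1.8)·(2) - 2.5 = -7.1
ŷ1 = (0.2)·(-5) + (-1.8)·(5) - 2.5 = -12.5
ŷ2 = (0.2)·(0) + (-1.8)·(4) - 2.5 = -9.7
errors² = [2.89, 1.44, 3.61]
MSE = 7.9400/3 = 2.6467

2.6467


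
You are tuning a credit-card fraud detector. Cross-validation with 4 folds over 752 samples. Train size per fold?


Fold size = 752/4 = 188
Training per fold = 752 - 188 = 564

564


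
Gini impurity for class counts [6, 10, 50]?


Probabilities: [6/66, 10/66, 50/66] ≈ [0.0909, 0.1515, 0.7576]
Σpᵢ² = (36 + 100 + 2500)/66² = 2636/4356
Gini = 1 - Σpᵢ² = 1 - 2636/4356 = 0.3949

0.3949


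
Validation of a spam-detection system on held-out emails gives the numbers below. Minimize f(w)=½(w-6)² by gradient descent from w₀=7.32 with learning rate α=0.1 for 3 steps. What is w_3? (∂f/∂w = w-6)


step 1: grad = 7.32-6 = 1.32; w = 7.32 - 0.1·(1.32) = 7.188
step 2: grad = 7.188-6 = 1.188; w = 7.188 - 0.1·(1.188) = 7.0692
step 3: grad = 7.0692-6 = 1.0692; w = 7.0692 - 0.1·(1.0692) = 6.96228

6.96228


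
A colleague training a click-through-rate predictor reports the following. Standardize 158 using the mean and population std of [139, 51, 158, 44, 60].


μ = 90.4, σ = 48.0858
z = (158 - 90.4)/48.0858 = 1.4058

1.4058


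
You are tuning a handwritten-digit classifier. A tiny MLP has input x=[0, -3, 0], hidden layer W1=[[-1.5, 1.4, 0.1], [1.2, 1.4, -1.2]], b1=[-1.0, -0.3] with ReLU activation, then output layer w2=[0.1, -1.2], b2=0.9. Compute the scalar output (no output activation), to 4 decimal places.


z1[0] = (-1.5)·(0) + (1.4)·(-3) + (0.1)·(0) - 1.0 = -5.2
z1[1] = (1.2)·(0) + (1.4)·(-3) + (-1.2)·(0) - 0.3 = -4.5
h = ReLU(z1) = [0.0, 0.0]
output = (0.1)·(0.0) + (-1.2)·(0.0) + 0.9 = 0.9

0.9


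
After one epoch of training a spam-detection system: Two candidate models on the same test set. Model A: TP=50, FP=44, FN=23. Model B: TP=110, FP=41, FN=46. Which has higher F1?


Model A: P=50/94=0.5319, R=50/73=0.6849, F1=2PR/(P+R)=2TP/(2TP+FP+FN)=100/167=0.5988
Model B: P=110/151=0.7285, R=110/156=0.7051, F1=2PR/(P+R)=2TP/(2TP+FP+FN)=220/307=0.7166
0.5988 < 0.7166 → Model B

Model B


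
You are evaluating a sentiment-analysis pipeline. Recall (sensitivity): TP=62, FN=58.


Recall = TP/(TP+FN)
= 62/(62+58)
= 62/120 = 51.67%

51.67%


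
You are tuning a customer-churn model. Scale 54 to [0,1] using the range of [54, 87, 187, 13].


min=13, max=187
(54-13)/(187-13) = 41/174 = 0.2356

0.2356


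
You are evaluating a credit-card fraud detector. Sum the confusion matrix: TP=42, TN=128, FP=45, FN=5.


Total = TP + TN + FP + FN
= 42 + 128 + 45 + 5
= 220
(Predicted positive: 87, predicted negative: 133)

220


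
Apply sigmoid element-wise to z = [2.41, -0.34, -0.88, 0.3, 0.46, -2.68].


σ(2.41) = 1/(1+e^-2.41) = 0.9176
σ(-0.34) = 1/(1+e^0.34) = 0.4158
σ(-0.88) = 1/(1+e^0.88) = 0.2932
σ(0.3) = 1/(1+e^-0.3) = 0.5744
σ(0.46) = 1/(1+e^-0.46) = 0.613
σ(-2.68) = 1/(1+e^2.68) = 0.0642
result = [0.9176, 0.4158, 0.2932, 0.5744, 0.613, 0.0642]

[0.9176, 0.4158, 0.2932, 0.5744, 0.613, 0.0642]


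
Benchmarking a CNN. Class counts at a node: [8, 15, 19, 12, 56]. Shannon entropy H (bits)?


Probabilities: [8/110, 15/110, 19/110, 12/110, 56/110] ≈ [0.0727, 0.1364, 0.1727, 0.1091, 0.5091]
H = -((8/110)·log₂(8/110) + (15/110)·log₂(15/110) + (19/110)·log₂(19/110) + (12/110)·log₂(12/110) + (56/110)·log₂(56/110))
  = 1.9491 bits

1.9491 bits


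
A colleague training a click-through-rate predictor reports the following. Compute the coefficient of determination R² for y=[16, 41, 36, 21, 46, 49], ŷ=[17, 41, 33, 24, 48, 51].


ȳ = 34.8333
SS_res = Σ(y-ŷ)² = 27
SS_tot = Σ(y-ȳ)² = 910.83
R² = 1 - SS_res/SS_tot = 1 - 0.0296 = 0.9704

0.9704


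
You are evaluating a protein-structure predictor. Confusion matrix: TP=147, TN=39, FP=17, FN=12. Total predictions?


Total = TP + TN + FP + FN
= 147 + 39 + 17 + 12
= 215
(Predicted positive: 164, predicted negative: 51)

215


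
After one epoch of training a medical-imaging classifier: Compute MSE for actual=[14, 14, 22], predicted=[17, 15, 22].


Squared errors: (14-17)²=9, (14-15)²=1, (22-22)²=0
Sum = 10
MSE = 10/3 = 10/3

10/3


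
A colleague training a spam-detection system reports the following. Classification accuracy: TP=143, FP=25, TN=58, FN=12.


Accuracy = (TP+TN)/(TP+TN+FP+FN)
= (143+58)/(238)
= 201/238 = 84.45%

84.45%


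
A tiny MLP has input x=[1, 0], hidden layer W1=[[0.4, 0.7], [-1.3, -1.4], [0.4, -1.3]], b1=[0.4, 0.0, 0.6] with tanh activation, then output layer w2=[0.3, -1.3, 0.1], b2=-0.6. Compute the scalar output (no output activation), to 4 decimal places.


z1[0] = (0.4)·(1) + (0.7)·(0) + 0.4 = 0.8
z1[1] = (-1.3)·(1) + (-1.4)·(0) + 0.0 = -1.3
z1[2] = (0.4)·(1) + (-1.3)·(0) + 0.6 = 1.0
h = tanh(z1) = [0.664, -0.8617, 0.7616]
output = (0.3)·(0.664) + (-1.3)·(-0.8617) + (0.1)·(0.7616) - 0.6 = 0.7956

0.7956


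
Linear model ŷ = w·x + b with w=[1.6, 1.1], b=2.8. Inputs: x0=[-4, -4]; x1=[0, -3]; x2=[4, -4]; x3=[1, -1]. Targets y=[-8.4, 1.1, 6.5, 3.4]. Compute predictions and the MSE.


ŷ0 = (1.6)·(-4) + (1.1)·(-4) + 2.8 = -8.0
ŷ1 = (1.6)·(0) + (1.1)·(-3) + 2.8 = -0.5
ŷ2 = (1.6)·(4) + (1.1)·(-4) + 2.8 = 4.8
ŷ3 = (1.6)·(1) + (1.1)·(-1) + 2.8 = 3.3
errors² = [0.16, 2.56, 2.89, 0.01]
MSE = 5.6200/4 = 1.405

1.405


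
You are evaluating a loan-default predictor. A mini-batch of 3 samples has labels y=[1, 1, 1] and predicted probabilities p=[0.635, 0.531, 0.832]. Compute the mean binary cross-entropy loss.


L[0] = -ln(0.635) = 0.4541
L[1] = -ln(0.531) = 0.633
L[2] = -ln(0.832) = 0.1839
mean = (0.4541 + 0.633 + 0.1839)/3 = 0.4237

0.4237


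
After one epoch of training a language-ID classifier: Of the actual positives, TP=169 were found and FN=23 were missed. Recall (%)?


Recall = TP/(TP+FN)
= 169/(169+23)
= 169/192 = 88.02%

88.02%


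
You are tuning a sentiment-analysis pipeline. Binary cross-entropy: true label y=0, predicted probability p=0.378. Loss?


BCE = -[y·ln(p) + (1-y)·ln(1-p)]
= -0 - 1·ln(1-0.378)
= -ln(0.622) = 0.4748

0.4748


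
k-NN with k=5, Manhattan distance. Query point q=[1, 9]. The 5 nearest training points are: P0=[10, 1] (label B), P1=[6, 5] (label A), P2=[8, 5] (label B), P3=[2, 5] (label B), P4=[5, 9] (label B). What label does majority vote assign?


d(q,P0) = 17  (label B)
d(q,P1) = 9  (label A)
d(q,P2) = 11  (label B)
d(q,P3) = 5  (label B)
d(q,P4) = 4  (label B)
Votes: A=1, B=4
Majority → B

B


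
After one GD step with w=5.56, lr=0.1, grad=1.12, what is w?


w_new = w - α·∇
= 5.56 - 0.1·1.12
= 5.56 - 0.112
= 5.448

5.448


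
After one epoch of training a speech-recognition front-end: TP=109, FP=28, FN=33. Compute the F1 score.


Precision = 109/137 = 0.7956
Recall = 109/142 = 0.7676
F1 = 2·P·R/(P+R) = 2·TP/(2·TP+FP+FN) = 218/(218+28+33) = 218/279 = 0.7814

0.7814


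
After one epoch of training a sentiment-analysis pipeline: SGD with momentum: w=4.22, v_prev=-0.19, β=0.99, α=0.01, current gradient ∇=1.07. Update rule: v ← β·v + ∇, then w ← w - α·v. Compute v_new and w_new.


v_new = 0.99·-0.19 + 1.07 = -0.1881 + 1.07 = 0.8819
w_new = 4.22 - 0.01·0.8819 = 4.22 - 0.008819 = 4.211181

v_new=0.8819, w_new=4.211181


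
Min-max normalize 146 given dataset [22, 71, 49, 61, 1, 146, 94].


min=1, max=146
(146-1)/(146-1) = 145/145 = 1.0

1.0


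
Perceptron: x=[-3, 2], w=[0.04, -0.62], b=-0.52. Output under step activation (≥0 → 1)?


z = (-3)·(0.04) + (2)·(-0.62) - 0.52
  = -1.88
step(z) = 0 (z<0)

0


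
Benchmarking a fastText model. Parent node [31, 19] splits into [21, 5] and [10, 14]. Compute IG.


Parent = [31, 19], H_parent = 0.958
H_left = 0.7063 (n=26), H_right = 0.9799 (n=24)
H_children = (26/50)·0.7063 + (24/50)·0.9799 = 0.8376
IG = 0.958 - 0.8376 = 0.1204

0.1204


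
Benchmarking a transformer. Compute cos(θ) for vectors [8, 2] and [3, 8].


A·B = 8·3 + 2·8 = 40
‖A‖ = √68 = 8.2462, ‖B‖ = √73 = 8.544
cos = 40/(√68·√73) = 40/√4964 = 0.5677

0.5677


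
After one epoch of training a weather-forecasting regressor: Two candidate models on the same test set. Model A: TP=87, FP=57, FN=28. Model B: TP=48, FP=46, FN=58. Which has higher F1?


Model A: P=87/144=0.6042, R=87/115=0.7565, F1=2PR/(P+R)=2TP/(2TP+FP+FN)=174/259=0.6718
Model B: P=48/94=0.5106, R=48/106=0.4528, F1=2PR/(P+R)=2TP/(2TP+FP+FN)=96/200=0.48
0.6718 > 0.48 → Model A

Model A


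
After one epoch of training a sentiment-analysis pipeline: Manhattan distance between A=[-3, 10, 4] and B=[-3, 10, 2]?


d = |-3+ 3| + |10-10| + |4-2|
  = 0 + 0 + 2
  = 2

2


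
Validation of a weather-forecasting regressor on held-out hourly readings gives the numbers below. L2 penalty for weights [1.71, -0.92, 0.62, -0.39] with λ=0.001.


‖w‖₂² = (1.71)² + (-0.92)² + (0.62)² + (-0.39)²
     = 2.9241 + 0.8464 + 0.3844 + 0.1521
     = 4.307
λ·‖w‖₂² = 0.001·4.307 = 0.004307

0.004307


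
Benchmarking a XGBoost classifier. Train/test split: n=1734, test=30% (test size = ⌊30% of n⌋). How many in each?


Test = ⌊1734·30/100⌋ = 520
Train = 1734 - 520 = 1214

Train: 1214, Test: 520


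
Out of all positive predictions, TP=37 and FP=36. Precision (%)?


Precision = TP/(TP+FP)
= 37/(37+36)
= 37/73 = 50.68%

50.68%


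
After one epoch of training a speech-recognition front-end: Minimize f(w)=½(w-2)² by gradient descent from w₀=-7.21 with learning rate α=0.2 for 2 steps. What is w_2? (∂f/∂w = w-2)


step 1: grad = -7.21-2 = -9.21; w = -7.21 - 0.2·(-9.21) = -5.368
step 2: grad = -5.368-2 = -7.368; w = -5.368 - 0.2·(-7.368) = -3.8944

-3.8944


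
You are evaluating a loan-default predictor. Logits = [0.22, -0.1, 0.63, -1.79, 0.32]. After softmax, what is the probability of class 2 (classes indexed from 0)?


Exponentials: e^0.22=1.2461, e^-0.1=0.9048, e^0.63=1.8776, e^-1.79=0.167, e^0.32=1.3771
Sum = 5.5726
Softmax = [0.2236, 0.1624, 0.3369, 0.03, 0.2471]
p[2] = 1.8776/5.5726 = 0.3369

0.3369


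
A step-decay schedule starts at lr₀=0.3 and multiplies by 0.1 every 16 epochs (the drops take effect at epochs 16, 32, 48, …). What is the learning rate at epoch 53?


n_drops = ⌊53/16⌋ = 3
lr = 0.3·0.1^3 = 0.3·0.001 = 0.0003

0.0003


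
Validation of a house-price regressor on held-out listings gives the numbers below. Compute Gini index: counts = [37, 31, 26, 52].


Probabilities: [37/146, 31/146, 26/146, 52/146] ≈ [0.2534, 0.2123, 0.1781, 0.3562]
Σpᵢ² = (1369 + 961 + 676 + 2704)/146² = 5710/21316
Gini = 1 - Σpᵢ² = 1 - 5710/21316 = 0.7321

0.7321


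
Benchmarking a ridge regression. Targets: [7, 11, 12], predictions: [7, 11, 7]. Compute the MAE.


Absolute errors: |7-7|=0, |11-11|=0, |12-7|=5
Sum = 5
MAE = 5/3 = 5/3

5/3


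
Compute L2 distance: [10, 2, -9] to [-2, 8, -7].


d = √((10+ 2)² + (2-8)² + (-9+ 7)²)
  = √(144 + 36 + 4)
  = √184 = 13.5647

13.5647


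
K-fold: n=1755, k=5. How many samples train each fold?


Fold size = 1755/5 = 351
Training per fold = 1755 - 351 = 1404

1404


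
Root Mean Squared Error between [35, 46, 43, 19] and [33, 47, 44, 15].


MSE = 22/4 = 5.5
RMSE = √(22/4) = 2.3452

2.3452


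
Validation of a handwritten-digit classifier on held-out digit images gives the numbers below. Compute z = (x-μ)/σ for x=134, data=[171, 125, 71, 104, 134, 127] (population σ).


μ = 122, σ = 30.2875
z = (134 - 122)/30.2875 = 0.3962

0.3962


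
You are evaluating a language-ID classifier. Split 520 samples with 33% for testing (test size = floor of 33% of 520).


Test = ⌊520·33/100⌋ = 171
Train = 520 - 171 = 349

Train: 349, Test: 171


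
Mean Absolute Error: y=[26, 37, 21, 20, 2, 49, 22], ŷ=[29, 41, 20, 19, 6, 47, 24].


Absolute errors: |26-29|=3, |37-41|=4, |21-20|=1, |20-19|=1, |2-6|=4, |49-47|=2, |22-24|=2
Sum = 17
MAE = 17/7 = 17/7

17/7


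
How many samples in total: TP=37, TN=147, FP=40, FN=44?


Total = TP + TN + FP + FN
= 37 + 147 + 40 + 44
= 268
(Predicted positive: 77, predicted negative: 191)

268


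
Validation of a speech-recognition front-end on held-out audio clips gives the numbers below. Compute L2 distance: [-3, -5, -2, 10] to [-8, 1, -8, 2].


d = √((-3+ 8)² + (-5-1)² + (-2+ 8)² + (10-2)²)
  = √(25 + 36 + 36 + 64)
  = √161 = 12.6886

12.6886


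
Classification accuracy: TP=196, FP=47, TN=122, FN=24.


Accuracy = (TP+TN)/(TP+TN+FP+FN)
= (196+122)/(389)
= 318/389 = 81.75%

81.75%


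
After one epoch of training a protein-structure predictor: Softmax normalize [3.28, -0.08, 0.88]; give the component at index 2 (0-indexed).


Exponentials: e^3.28=26.5758, e^-0.08=0.9231, e^0.88=2.4109
Sum = 29.9098
Softmax = [0.8885, 0.0309, 0.0806]
p[2] = 2.4109/29.9098 = 0.0806

0.0806


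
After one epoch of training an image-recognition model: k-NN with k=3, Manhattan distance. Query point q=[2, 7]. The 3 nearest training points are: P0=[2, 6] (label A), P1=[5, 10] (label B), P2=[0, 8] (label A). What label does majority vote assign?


d(q,P0) = 1  (label A)
d(q,P1) = 6  (label B)
d(q,P2) = 3  (label A)
Votes: A=2, B=1
Majority → A

A


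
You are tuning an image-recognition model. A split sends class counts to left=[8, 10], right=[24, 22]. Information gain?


Parent = [32, 32], H_parent = 1
H_left = 0.9911 (n=18), H_right = 0.9986 (n=46)
H_children = (18/64)·0.9911 + (46/64)·0.9986 = 0.9965
IG = 1 - 0.9965 = 0.0035

0.0035


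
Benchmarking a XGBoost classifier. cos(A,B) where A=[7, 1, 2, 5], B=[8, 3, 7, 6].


A·B = 7·8 + 1·3 + 2·7 + 5·6 = 103
‖A‖ = √79 = 8.8882, ‖B‖ = √158 = 12.5698
cos = 103/(√79·√158) = 103/√12482 = 0.9219

0.9219


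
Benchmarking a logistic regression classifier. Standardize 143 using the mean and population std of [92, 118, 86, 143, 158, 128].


μ = 120.8333, σ = 25.745
z = (143 - 120.8333)/25.745 = 0.861

0.861


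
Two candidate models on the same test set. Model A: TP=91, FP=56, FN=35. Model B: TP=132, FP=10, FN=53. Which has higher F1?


Model A: P=91/147=0.619, R=91/126=0.7222, F1=2PR/(P+R)=2TP/(2TP+FP+FN)=182/273=0.6667
Model B: P=132/142=0.9296, R=132/185=0.7135, F1=2PR/(P+R)=2TP/(2TP+FP+FN)=264/327=0.8073
0.6667 < 0.8073 → Model B

Model B


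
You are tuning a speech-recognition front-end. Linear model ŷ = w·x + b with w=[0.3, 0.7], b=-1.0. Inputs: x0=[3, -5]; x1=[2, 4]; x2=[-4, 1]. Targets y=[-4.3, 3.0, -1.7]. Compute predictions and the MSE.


ŷ0 = (0.3)·(3) + (0.7)·(-5) - 1.0 = -3.6
ŷ1 = (0.3)·(2) + (0.7)·(4) - 1.0 = 2.4
ŷ2 = (0.3)·(-4) + (0.7)·(1) - 1.0 = -1.5
errors² = [0.49, 0.36, 0.04]
MSE = 0.8900/3 = 0.2967

0.2967


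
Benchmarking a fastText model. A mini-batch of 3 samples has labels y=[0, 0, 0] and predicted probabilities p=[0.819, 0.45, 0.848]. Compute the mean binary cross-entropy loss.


L[0] = -ln(1-0.819) = -ln(0.181) = 1.7093
L[1] = -ln(1-0.45) = -ln(0.55) = 0.5978
L[2] = -ln(1-0.848) = -ln(0.152) = 1.8839
mean = (1.7093 + 0.5978 + 1.8839)/3 = 1.397

1.397


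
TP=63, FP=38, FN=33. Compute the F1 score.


Precision = 63/101 = 0.6238
Recall = 63/96 = 0.6562
F1 = 2·P·R/(P+R) = 2·TP/(2·TP+FP+FN) = 126/(126+38+33) = 126/197 = 0.6396

0.6396


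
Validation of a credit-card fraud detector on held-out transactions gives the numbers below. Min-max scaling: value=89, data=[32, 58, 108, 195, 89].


min=32, max=195
(89-32)/(195-32) = 57/163 = 0.3497

0.3497


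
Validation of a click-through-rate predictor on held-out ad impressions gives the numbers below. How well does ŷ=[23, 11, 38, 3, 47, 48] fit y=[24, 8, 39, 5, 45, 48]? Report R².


ȳ = 28.1667
SS_res = Σ(y-ŷ)² = 19
SS_tot = Σ(y-ȳ)² = 1754.83
R² = 1 - SS_res/SS_tot = 1 - 0.0108 = 0.9892

0.9892


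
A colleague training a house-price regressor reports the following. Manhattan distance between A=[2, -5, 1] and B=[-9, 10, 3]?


d = |2+ 9| + |-5-10| + |1-3|
  = 11 + 15 + 2
  = 28

28


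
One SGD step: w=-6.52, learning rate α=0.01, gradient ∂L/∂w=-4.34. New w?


w_new = w - α·∇
= -6.52 - 0.01·-4.34
= -6.52 + 0.0434
= -6.4766

-6.4766


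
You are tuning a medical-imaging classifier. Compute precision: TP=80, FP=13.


Precision = TP/(TP+FP)
= 80/(80+13)
= 80/93 = 86.02%

86.02%


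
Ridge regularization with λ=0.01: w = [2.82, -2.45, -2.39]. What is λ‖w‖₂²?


‖w‖₂² = (2.82)² + (-2.45)² + (-2.39)²
     = 7.9524 + 6.0025 + 5.7121
     = 19.667
λ·‖w‖₂² = 0.01·19.667 = 0.19667

0.19667


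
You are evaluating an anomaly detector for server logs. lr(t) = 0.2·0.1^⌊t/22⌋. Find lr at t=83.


n_drops = ⌊83/22⌋ = 3
lr = 0.2·0.1^3 = 0.2·0.001 = 0.0002

0.0002


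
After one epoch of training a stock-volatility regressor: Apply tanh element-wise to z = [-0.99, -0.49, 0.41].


tanh(-0.99) = -0.7574
tanh(-0.49) = -0.4542
tanh(0.41) = 0.3885
result = [-0.7574, -0.4542, 0.3885]

[-0.7574, -0.4542, 0.3885]


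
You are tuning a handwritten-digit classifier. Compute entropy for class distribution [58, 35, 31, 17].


Probabilities: [58/141, 35/141, 31/141, 17/141] ≈ [0.4113, 0.2482, 0.2199, 0.1206]
H = -((58/141)·log₂(58/141) + (35/141)·log₂(35/141) + (31/141)·log₂(31/141) + (17/141)·log₂(17/141))
  = 1.8746 bits

1.8746 bits


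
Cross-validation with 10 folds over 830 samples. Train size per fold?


Fold size = 830/10 = 83
Training per fold = 830 - 83 = 747

747


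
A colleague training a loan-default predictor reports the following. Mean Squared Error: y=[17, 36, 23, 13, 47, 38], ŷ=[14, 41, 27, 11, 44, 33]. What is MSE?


Squared errors: (17-14)²=9, (36-41)²=25, (23-27)²=16, (13-11)²=4, (47-44)²=9, (38-33)²=25
Sum = 88
MSE = 88/6 = 44/3

44/3


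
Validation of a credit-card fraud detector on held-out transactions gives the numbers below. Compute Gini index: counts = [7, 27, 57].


Probabilities: [7/91, 27/91, 57/91] ≈ [0.0769, 0.2967, 0.6264]
Σpᵢ² = (49 + 729 + 3249)/91² = 4027/8281
Gini = 1 - Σpᵢ² = 1 - 4027/8281 = 0.5137

0.5137


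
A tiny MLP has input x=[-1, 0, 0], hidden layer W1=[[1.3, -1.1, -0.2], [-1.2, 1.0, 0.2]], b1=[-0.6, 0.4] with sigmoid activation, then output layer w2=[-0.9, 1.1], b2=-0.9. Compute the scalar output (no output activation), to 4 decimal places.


z1[0] = (1.3)·(-1) + (-1.1)·(0) + (-0.2)·(0) - 0.6 = -1.9
z1[1] = (-1.2)·(-1) + (1.0)·(0) + (0.2)·(0) + 0.4 = 1.6
h = sigmoid(z1) = [0.1301, 0.832]
output = (-0.9)·(0.1301) + (1.1)·(0.832) - 0.9 = -0.1019

-0.1019


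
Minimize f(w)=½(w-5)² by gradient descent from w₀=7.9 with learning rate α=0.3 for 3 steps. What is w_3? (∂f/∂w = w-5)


step 1: grad = 7.9-5 = 2.9; w = 7.9 - 0.3·(2.9) = 7.03
step 2: grad = 7.03-5 = 2.03; w = 7.03 - 0.3·(2.03) = 6.421
step 3: grad = 6.421-5 = 1.421; w = 6.421 - 0.3·(1.421) = 5.9947

5.9947


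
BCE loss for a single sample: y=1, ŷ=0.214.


BCE = -[y·ln(p) + (1-y)·ln(1-p)]
= -1·ln(0.214) - 0
= -ln(0.214) = 1.5418

1.5418


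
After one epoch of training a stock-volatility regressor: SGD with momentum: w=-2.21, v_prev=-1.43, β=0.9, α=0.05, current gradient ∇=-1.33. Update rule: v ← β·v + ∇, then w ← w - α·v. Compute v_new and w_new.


v_new = 0.9·-1.43 - 1.33 = -1.287 - 1.33 = -2.617
w_new = -2.21 - 0.05·-2.617 = -2.21 + 0.13085 = -2.07915

v_new=-2.617, w_new=-2.07915


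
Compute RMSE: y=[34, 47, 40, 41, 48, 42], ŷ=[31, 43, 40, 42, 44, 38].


MSE = 58/6 = 9.6667
RMSE = √(58/6) = 3.1091

3.1091


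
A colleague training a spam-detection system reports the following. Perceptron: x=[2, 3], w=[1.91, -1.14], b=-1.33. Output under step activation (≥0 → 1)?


z = (2)·(1.91) + (3)·(-1.14) - 1.33
  = -0.93
step(z) = 0 (z<0)

0


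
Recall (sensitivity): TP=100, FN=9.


Recall = TP/(TP+FN)
= 100/(100+9)
= 100/109 = 91.74%

91.74%


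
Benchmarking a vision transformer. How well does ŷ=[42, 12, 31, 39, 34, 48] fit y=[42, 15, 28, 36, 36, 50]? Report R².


ȳ = 34.5
SS_res = Σ(y-ŷ)² = 35
SS_tot = Σ(y-ȳ)² = 723.5
R² = 1 - SS_res/SS_tot = 1 - 0.0484 = 0.9516

0.9516


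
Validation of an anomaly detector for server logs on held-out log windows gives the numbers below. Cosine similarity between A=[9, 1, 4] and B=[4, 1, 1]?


A·B = 9·4 + 1·1 + 4·1 = 41
‖A‖ = √98 = 9.8995, ‖B‖ = √18 = 4.2426
cos = 41/(√98·√18) = 41/√1764 = 0.9762

0.9762


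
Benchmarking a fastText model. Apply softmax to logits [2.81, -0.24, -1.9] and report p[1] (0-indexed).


Exponentials: e^2.81=16.6099, e^-0.24=0.7866, e^-1.9=0.1496
Sum = 17.5461
Softmax = [0.9466, 0.0448, 0.0085]
p[1] = 0.7866/17.5461 = 0.0448

0.0448


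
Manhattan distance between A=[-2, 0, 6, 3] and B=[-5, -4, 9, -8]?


d = |-2+ 5| + |0+ 4| + |6-9| + |3+ 8|
  = 3 + 4 + 3 + 11
  = 21

21


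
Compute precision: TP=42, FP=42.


Precision = TP/(TP+FP)
= 42/(42+42)
= 42/84 = 50.0%

50.0%


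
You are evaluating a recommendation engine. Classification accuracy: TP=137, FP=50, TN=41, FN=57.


Accuracy = (TP+TN)/(TP+TN+FP+FN)
= (137+41)/(285)
= 178/285 = 62.46%

62.46%


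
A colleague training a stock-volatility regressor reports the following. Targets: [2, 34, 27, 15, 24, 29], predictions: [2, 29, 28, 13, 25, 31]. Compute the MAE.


Absolute errors: |2-2|=0, |34-29|=5, |27-28|=1, |15-13|=2, |24-25|=1, |29-31|=2
Sum = 11
MAE = 11/6 = 11/6

11/6


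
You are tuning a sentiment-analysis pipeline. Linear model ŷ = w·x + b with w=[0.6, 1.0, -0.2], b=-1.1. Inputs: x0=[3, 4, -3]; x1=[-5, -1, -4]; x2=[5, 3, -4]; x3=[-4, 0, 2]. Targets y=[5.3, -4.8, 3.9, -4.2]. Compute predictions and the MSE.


ŷ0 = (0.6)·(3) + (1.0)·(4) + (-0.2)·(-3) - 1.1 = 5.3
ŷ1 = (0.6)·(-5) + (1.0)·(-1) + (-0.2)·(-4) - 1.1 = -4.3
ŷ2 = (0.6)·(5) + (1.0)·(3) + (-0.2)·(-4) - 1.1 = 5.7
ŷ3 = (0.6)·(-4) + (1.0)·(0) + (-0.2)·(2) - 1.1 = -3.9
errors² = [0.0, 0.25, 3.24, 0.09]
MSE = 3.5800/4 = 0.895

0.895


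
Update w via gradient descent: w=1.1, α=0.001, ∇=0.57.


w_new = w - α·∇
= 1.1 - 0.001·0.57
= 1.1 - 0.00057
= 1.09943

1.09943


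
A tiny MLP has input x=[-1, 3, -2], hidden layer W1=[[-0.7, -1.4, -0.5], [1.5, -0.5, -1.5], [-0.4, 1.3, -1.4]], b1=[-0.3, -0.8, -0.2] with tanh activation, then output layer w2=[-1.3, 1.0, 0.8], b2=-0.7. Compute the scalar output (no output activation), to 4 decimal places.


z1[0] = (-0.7)·(-1) + (-1.4)·(3) + (-0.5)·(-2) - 0.3 = -2.8
z1[1] = (1.5)·(-1) + (-0.5)·(3) + (-1.5)·(-2) - 0.8 = -0.8
z1[2] = (-0.4)·(-1) + (1.3)·(3) + (-1.4)·(-2) - 0.2 = 6.9
h = tanh(z1) = [-0.9926, -0.664, 1.0]
output = (-1.3)·(-0.9926) + (1.0)·(-0.664) + (0.8)·(1.0) - 0.7 = 0.7264

0.7264


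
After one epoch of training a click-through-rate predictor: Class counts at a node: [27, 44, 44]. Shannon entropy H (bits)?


Probabilities: [27/115, 44/115, 44/115] ≈ [0.2348, 0.3826, 0.3826]
H = -((27/115)·log₂(27/115) + (44/115)·log₂(44/115) + (44/115)·log₂(44/115))
  = 1.5515 bits

1.5515 bits


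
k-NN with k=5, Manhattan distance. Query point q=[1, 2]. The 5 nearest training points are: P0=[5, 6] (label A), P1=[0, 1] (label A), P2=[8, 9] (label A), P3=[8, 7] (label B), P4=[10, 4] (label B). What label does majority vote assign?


d(q,P0) = 8  (label A)
d(q,P1) = 2  (label A)
d(q,P2) = 14  (label A)
d(q,P3) = 12  (label B)
d(q,P4) = 11  (label B)
Votes: A=3, B=2
Majority → A

A


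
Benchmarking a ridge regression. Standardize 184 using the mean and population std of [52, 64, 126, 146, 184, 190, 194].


μ = 136.5714, σ = 54.8006
z = (184 - 136.5714)/54.8006 = 0.8655

0.8655


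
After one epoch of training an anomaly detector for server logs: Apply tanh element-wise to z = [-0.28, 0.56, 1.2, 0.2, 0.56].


tanh(-0.28) = -0.2729
tanh(0.56) = 0.508
tanh(1.2) = 0.8337
tanh(0.2) = 0.1974
tanh(0.56) = 0.508
result = [-0.2729, 0.508, 0.8337, 0.1974, 0.508]

[-0.2729, 0.508, 0.8337, 0.1974, 0.508]


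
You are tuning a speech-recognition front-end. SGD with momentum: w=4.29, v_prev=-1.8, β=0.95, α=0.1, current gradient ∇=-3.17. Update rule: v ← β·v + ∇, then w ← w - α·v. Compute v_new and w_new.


v_new = 0.95·-1.8 - 3.17 = -1.71 - 3.17 = -4.88
w_new = 4.29 - 0.1·-4.88 = 4.29 + 0.488 = 4.778

v_new=-4.88, w_new=4.778


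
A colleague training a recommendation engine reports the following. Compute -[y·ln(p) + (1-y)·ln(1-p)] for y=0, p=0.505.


BCE = -[y·ln(p) + (1-y)·ln(1-p)]
= -0 - 1·ln(1-0.505)
= -ln(0.495) = 0.7032

0.7032


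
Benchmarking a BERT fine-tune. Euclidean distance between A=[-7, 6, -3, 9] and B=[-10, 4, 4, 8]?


d = √((-7+ 10)² + (6-4)² + (-3-4)² + (9-8)²)
  = √(9 + 4 + 49 + 1)
  = √63 = 7.9373

7.9373


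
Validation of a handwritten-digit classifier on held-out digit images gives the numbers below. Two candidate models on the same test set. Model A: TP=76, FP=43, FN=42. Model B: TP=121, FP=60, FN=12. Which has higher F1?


Model A: P=76/119=0.6387, R=76/118=0.6441, F1=2PR/(P+R)=2TP/(2TP+FP+FN)=152/237=0.6414
Model B: P=121/181=0.6685, R=121/133=0.9098, F1=2PR/(P+R)=2TP/(2TP+FP+FN)=242/314=0.7707
0.6414 < 0.7707 → Model B

Model B


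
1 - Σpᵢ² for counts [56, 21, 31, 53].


Probabilities: [56/161, 21/161, 31/161, 53/161] ≈ [0.3478, 0.1304, 0.1925, 0.3292]
Σpᵢ² = (3136 + 441 + 961 + 2809)/161² = 7347/25921
Gini = 1 - Σpᵢ² = 1 - 7347/25921 = 0.7166

0.7166


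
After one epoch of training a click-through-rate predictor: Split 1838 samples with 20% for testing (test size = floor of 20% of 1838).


Test = ⌊1838·20/100⌋ = 367
Train = 1838 - 367 = 1471

Train: 1471, Test: 367


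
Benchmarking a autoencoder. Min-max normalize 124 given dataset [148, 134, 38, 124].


min=38, max=148
(124-38)/(148-38) = 86/110 = 0.7818

0.7818


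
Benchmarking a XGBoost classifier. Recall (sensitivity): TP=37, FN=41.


Recall = TP/(TP+FN)
= 37/(37+41)
= 37/78 = 47.44%

47.44%


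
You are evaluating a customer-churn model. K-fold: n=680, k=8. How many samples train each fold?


Fold size = 680/8 = 85
Training per fold = 680 - 85 = 595

595


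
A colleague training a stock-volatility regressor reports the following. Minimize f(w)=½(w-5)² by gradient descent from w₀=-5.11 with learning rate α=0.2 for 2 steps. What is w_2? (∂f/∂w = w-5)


step 1: grad = -5.11-5 = -10.11; w = -5.11 - 0.2·(-10.11) = -3.088
step 2: grad = -3.088-5 = -8.088; w = -3.088 - 0.2·(-8.088) = -1.4704

-1.4704


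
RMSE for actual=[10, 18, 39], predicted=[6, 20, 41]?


MSE = 24/3 = 8
RMSE = √(24/3) = 2.8284

2.8284


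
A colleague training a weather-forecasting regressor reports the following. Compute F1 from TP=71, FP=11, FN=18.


Precision = 71/82 = 0.8659
Recall = 71/89 = 0.7978
F1 = 2·P·R/(P+R) = 2·TP/(2·TP+FP+FN) = 142/(142+11+18) = 142/171 = 0.8304

0.8304


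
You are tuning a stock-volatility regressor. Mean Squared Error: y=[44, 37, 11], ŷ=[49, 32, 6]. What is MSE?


Squared errors: (44-49)²=25, (37-32)²=25, (11-6)²=25
Sum = 75
MSE = 75/3 = 25

25


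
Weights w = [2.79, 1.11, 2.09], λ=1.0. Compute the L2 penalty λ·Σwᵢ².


‖w‖₂² = (2.79)² + (1.11)² + (2.09)²
     = 7.7841 + 1.2321 + 4.3681
     = 13.3843
λ·‖w‖₂² = 1.0·13.3843 = 13.3843

13.3843


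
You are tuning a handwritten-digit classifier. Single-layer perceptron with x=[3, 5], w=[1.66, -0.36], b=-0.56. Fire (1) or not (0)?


z = (3)·(1.66) + (5)·(-0.36) - 0.56
  = 2.62
step(z) = 1 (z≥0)

1


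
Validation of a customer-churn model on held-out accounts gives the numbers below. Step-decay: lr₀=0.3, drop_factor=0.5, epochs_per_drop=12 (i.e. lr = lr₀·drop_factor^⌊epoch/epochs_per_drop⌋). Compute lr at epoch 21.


n_drops = ⌊21/12⌋ = 1
lr = 0.3·0.5^1 = 0.3·0.5 = 0.15

0.15


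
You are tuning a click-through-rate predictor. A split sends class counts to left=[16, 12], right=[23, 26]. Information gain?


Parent = [39, 38], H_parent = 0.9999
H_left = 0.9852 (n=28), H_right = 0.9973 (n=49)
H_children = (28/77)·0.9852 + (49/77)·0.9973 = 0.9929
IG = 0.9999 - 0.9929 = 0.007

0.007


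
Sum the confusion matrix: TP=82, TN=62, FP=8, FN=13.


Total = TP + TN + FP + FN
= 82 + 62 + 8 + 13
= 165
(Predicted positive: 90, predicted negative: 75)

165


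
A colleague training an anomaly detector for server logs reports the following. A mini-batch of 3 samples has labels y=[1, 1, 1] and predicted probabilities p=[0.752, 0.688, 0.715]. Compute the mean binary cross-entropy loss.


L[0] = -ln(0.752) = 0.285
L[1] = -ln(0.688) = 0.374
L[2] = -ln(0.715) = 0.3355
mean = (0.285 + 0.374 + 0.3355)/3 = 0.3315

0.3315


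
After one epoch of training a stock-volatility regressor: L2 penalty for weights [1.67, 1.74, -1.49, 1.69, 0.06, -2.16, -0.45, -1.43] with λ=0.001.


‖w‖₂² = (1.67)² + (1.74)² + (-1.49)² + (1.69)² + (0.06)² + (-2.16)² + (-0.45)² + (-1.43)²
     = 2.7889 + 3.0276 + 2.2201 + 2.8561 + 0.0036 + 4.6656 + 0.2025 + 2.0449
     = 17.8093
λ·‖w‖₂² = 0.001·17.8093 = 0.017809

0.017809


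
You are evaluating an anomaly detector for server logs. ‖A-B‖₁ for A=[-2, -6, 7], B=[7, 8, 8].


d = |-2-7| + |-6-8| + |7-8|
  = 9 + 14 + 1
  = 24

24


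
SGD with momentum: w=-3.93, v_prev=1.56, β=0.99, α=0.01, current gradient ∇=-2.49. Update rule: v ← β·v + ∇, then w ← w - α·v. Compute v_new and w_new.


v_new = 0.99·1.56 - 2.49 = 1.5444 - 2.49 = -0.9456
w_new = -3.93 - 0.01·-0.9456 = -3.93 + 0.009456 = -3.920544

v_new=-0.9456, w_new=-3.920544


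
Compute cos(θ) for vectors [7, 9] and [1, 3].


A·B = 7·1 + 9·3 = 34
‖A‖ = √130 = 11.4018, ‖B‖ = √10 = 3.1623
cos = 34/(√130·√10) = 34/√1300 = 0.943

0.943


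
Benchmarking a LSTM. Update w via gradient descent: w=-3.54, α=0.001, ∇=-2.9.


w_new = w - α·∇
= -3.54 - 0.001·-2.9
= -3.54 + 0.0029
= -3.5371

-3.5371


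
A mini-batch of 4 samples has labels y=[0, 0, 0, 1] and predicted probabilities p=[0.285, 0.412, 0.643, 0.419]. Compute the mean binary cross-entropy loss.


L[0] = -ln(1-0.285) = -ln(0.715) = 0.3355
L[1] = -ln(1-0.412) = -ln(0.588) = 0.531
L[2] = -ln(1-0.643) = -ln(0.357) = 1.03
L[3] = -ln(0.419) = 0.8699
mean = (0.3355 + 0.531 + 1.03 + 0.8699)/4 = 0.6916

0.6916


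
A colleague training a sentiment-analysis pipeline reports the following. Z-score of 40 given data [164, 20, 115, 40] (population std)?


μ = 84.75, σ = 57.8592
z = (40 - 84.75)/57.8592 = -0.7734

-0.7734


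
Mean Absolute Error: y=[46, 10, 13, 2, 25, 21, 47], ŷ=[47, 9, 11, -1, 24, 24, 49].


Absolute errors: |46-47|=1, |10-9|=1, |13-11|=2, |2+ 1|=3, |25-24|=1, |21-24|=3, |47-49|=2
Sum = 13
MAE = 13/7 = 13/7

13/7


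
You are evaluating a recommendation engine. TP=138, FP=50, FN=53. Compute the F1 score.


Precision = 138/188 = 0.734
Recall = 138/191 = 0.7225
F1 = 2·P·R/(P+R) = 2·TP/(2·TP+FP+FN) = 276/(276+50+53) = 276/379 = 0.7282

0.7282


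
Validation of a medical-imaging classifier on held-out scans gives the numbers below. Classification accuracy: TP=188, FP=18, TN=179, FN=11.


Accuracy = (TP+TN)/(TP+TN+FP+FN)
= (188+179)/(396)
= 367/396 = 92.68%

92.68%


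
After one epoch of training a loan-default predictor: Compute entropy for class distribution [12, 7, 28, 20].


Probabilities: [12/67, 7/67, 28/67, 20/67] ≈ [0.1791, 0.1045, 0.4179, 0.2985]
H = -((12/67)·log₂(12/67) + (7/67)·log₂(7/67) + (28/67)·log₂(28/67) + (20/67)·log₂(20/67))
  = 1.8315 bits

1.8315 bits


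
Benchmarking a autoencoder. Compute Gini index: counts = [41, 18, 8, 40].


Probabilities: [41/107, 18/107, 8/107, 40/107] ≈ [0.3832, 0.1682, 0.0748, 0.3738]
Σpᵢ² = (1681 + 324 + 64 + 1600)/107² = 3669/11449
Gini = 1 - Σpᵢ² = 1 - 3669/11449 = 0.6795

0.6795


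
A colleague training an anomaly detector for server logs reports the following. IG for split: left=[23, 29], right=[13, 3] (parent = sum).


Parent = [36, 32], H_parent = 0.9975
H_left = 0.9904 (n=52), H_right = 0.6962 (n=16)
H_children = (52/68)·0.9904 + (16/68)·0.6962 = 0.9212
IG = 0.9975 - 0.9212 = 0.0763

0.0763


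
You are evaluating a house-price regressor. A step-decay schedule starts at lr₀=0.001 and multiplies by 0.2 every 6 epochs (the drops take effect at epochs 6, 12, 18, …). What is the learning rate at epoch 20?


n_drops = ⌊20/6⌋ = 3
lr = 0.001·0.2^3 = 0.001·0.008 = 0.000008

0.000008


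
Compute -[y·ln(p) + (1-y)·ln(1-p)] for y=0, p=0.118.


BCE = -[y·ln(p) + (1-y)·ln(1-p)]
= -0 - 1·ln(1-0.118)
= -ln(0.882) = 0.1256

0.1256


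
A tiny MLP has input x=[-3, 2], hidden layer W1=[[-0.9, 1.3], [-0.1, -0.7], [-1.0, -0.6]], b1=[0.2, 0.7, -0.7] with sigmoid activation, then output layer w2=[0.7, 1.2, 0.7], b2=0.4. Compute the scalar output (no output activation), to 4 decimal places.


z1[0] = (-0.9)·(-3) + (1.3)·(2) + 0.2 = 5.5
z1[1] = (-0.1)·(-3) + (-0.7)·(2) + 0.7 = -0.4
z1[2] = (-1.0)·(-3) + (-0.6)·(2) - 0.7 = 1.1
h = sigmoid(z1) = [0.9959, 0.4013, 0.7503]
output = (0.7)·(0.9959) + (1.2)·(0.4013) + (0.7)·(0.7503) + 0.4 = 2.1039

2.1039


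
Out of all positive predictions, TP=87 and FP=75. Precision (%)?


Precision = TP/(TP+FP)
= 87/(87+75)
= 87/162 = 53.7%

53.7%


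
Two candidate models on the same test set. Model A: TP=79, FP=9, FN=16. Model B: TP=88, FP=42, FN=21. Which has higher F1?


Model A: P=79/88=0.8977, R=79/95=0.8316, F1=2PR/(P+R)=2TP/(2TP+FP+FN)=158/183=0.8634
Model B: P=88/130=0.6769, R=88/109=0.8073, F1=2PR/(P+R)=2TP/(2TP+FP+FN)=176/239=0.7364
0.8634 > 0.7364 → Model A

Model A


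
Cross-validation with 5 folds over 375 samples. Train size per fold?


Fold size = 375/5 = 75
Training per fold = 375 - 75 = 300

300


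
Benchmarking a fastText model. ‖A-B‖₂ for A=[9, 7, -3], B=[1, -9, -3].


d = √((9-1)² + (7+ 9)² + (-3+ 3)²)
  = √(64 + 256 + 0)
  = √320 = 17.8885

17.8885


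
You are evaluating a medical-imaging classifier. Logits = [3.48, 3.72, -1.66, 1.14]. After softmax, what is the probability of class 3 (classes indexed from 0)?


Exponentials: e^3.48=32.4597, e^3.72=41.2644, e^-1.66=0.1901, e^1.14=3.1268
Sum = 77.041
Softmax = [0.4213, 0.5356, 0.0025, 0.0406]
p[3] = 3.1268/77.041 = 0.0406

0.0406


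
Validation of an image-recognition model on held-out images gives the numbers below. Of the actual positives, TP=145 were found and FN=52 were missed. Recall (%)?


Recall = TP/(TP+FN)
= 145/(145+52)
= 145/197 = 73.6%

73.6%


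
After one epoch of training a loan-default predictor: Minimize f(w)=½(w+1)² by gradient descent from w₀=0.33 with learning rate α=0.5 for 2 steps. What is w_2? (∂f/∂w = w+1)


step 1: grad = 0.33+1 = 1.33; w = 0.33 - 0.5·(1.33) = -0.335
step 2: grad = -0.335+1 = 0.665; w = -0.335 - 0.5·(0.665) = -0.6675

-0.6675


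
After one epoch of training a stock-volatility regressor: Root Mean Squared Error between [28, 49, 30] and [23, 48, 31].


MSE = 27/3 = 9
RMSE = √(27/3) = 3.0

3.0
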